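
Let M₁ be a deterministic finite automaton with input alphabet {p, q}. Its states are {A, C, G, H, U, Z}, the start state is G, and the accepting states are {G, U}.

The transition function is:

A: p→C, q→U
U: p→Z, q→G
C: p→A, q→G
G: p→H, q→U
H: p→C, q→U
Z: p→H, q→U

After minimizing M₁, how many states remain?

2

All states are reachable from the start state.
P0 = {G,U} | {A,C,H,Z}.
Stable partition: {G,U} | {A,C,H,Z} — 2 equivalence classes.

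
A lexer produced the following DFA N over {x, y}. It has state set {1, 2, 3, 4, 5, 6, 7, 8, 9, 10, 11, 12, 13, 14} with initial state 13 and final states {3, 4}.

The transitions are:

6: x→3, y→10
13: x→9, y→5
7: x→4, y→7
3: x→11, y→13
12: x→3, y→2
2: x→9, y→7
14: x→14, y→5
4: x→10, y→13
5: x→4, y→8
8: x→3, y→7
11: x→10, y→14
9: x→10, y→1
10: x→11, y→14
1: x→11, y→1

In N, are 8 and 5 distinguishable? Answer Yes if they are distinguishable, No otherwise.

No

Reachable states from the start: {1,3,4,5,7,8,9,10,11,13,14}. Unreachable: {2,6,12} — drop them.
P0 = {3,4} | {1,5,7,8,9,10,11,13,14}.
Split {1,5,7,8,9,10,11,13,14} by δ(·,x) → {1,9,10,11,13,14} and {5,7,8}.
Refine {1,9,10,11,13,14} on symbol y: members go to different blocks, giving {1,9,10,11} and {13,14}.
Split {1,9,10,11} by δ(·,y) → {1,9} and {10,11}.
On input x, block {13,14} splits into {13} and {14}.
No further refinement is possible. Final partition (6 blocks): {3,4} | {1,9} | {5,7,8} | {13} | {10,11} | {14}.
8 and 5 lie in the same block of the stable partition, so they are equivalent — no string distinguishes them.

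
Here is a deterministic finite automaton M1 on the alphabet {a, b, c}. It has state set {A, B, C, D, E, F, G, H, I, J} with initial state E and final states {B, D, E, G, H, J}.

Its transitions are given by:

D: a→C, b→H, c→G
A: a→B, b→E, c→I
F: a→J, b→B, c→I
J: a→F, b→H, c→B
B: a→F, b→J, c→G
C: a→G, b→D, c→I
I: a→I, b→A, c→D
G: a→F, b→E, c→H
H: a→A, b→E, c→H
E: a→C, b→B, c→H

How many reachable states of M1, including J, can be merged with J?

6

P0 = {B,D,E,G,H,J} | {A,C,F,I}.
On input a, block {A,C,F,I} splits into {A,C,F} and {I}.
Stable partition: {B,D,E,G,H,J} | {A,C,F} | {I} — 3 equivalence classes.
The equivalence class containing J is {B,D,E,G,H,J}, of size 6.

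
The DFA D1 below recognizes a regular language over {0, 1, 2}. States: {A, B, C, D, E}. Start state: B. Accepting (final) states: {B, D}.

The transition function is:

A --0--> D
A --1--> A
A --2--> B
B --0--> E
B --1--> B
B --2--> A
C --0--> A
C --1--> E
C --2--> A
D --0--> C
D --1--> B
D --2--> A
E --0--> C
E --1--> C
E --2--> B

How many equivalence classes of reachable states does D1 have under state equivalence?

5

Initial partition by acceptance: {B,D} | {A,C,E}.
Refine {A,C,E} on symbol 0: members go to different blocks, giving {C,E} and {A}.
Refine {C,E} on symbol 0: members go to different blocks, giving {C} and {E}.
Split {B,D} by δ(·,0) → {B} and {D}.
The partition is now stable with 5 blocks: {B} | {C} | {A} | {E} | {D}.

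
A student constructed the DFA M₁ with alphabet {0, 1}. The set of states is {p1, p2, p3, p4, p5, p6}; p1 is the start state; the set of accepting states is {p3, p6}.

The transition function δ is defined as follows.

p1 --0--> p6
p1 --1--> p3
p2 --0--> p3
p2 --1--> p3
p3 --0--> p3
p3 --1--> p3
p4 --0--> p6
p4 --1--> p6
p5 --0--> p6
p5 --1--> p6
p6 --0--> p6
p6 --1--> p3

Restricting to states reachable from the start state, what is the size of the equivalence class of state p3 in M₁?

2

States {p2,p4,p5} cannot be reached from the start state, so discard them.
Start with accepting vs non-accepting: {p3,p6} | {p1}.
The partition is now stable with 2 blocks: {p3,p6} | {p1}.
The equivalence class containing p3 is {p3,p6}, of size 2.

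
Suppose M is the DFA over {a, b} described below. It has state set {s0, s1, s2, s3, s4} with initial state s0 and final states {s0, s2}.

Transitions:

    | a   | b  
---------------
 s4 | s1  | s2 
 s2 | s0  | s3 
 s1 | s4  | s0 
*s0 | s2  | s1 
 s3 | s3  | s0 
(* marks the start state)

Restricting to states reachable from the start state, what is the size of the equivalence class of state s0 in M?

Every state is reachable, so we keep all 5.
Initial partition by acceptance: {s0,s2} | {s1,s3,s4}.
Stable partition: {s0,s2} | {s1,s3,s4} — 2 equivalence classes.
State s0 belongs to the block {s0,s2}, which has 2 states.

2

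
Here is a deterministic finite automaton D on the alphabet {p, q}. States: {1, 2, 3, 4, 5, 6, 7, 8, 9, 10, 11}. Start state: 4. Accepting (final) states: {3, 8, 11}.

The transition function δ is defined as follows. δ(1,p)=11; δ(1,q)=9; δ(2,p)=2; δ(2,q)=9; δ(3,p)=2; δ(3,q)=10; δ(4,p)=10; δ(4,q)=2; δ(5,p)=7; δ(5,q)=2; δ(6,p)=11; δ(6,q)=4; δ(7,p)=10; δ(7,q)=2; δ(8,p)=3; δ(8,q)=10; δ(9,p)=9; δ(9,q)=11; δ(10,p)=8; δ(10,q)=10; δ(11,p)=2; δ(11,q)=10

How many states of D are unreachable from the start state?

BFS from 4 reaches {2, 3, 4, 8, 9, 10, 11}; the 4 state(s) 1, 5, 6, 7 are never visited.

4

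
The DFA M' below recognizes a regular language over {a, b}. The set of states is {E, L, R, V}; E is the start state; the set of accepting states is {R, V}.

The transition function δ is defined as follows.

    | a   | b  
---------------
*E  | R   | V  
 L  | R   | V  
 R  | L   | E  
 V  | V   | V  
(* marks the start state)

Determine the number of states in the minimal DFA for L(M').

P0 = {R,V} | {E,L}.
Split {R,V} by δ(·,a) → {V} and {R}.
No further refinement is possible. Final partition (3 blocks): {V} | {E,L} | {R}.

3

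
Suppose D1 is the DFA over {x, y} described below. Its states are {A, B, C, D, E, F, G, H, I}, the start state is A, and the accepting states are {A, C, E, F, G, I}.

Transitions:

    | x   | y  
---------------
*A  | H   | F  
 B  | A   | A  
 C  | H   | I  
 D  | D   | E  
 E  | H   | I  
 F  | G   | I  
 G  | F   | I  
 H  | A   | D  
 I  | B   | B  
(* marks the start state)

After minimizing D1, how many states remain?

7

States {C} cannot be reached from the start state, so discard them.
Start with accepting vs non-accepting: {A,E,F,G,I} | {B,D,H}.
Split {A,E,F,G,I} by δ(·,x) → {A,E,I} and {F,G}.
Split {A,E,I} by δ(·,y) → {A} and {E} and {I}.
On input x, block {B,D,H} splits into {B,H} and {D}.
On input y, block {B,H} splits into {B} and {H}.
The partition is now stable with 7 blocks: {A} | {B} | {F,G} | {E} | {I} | {D} | {H}.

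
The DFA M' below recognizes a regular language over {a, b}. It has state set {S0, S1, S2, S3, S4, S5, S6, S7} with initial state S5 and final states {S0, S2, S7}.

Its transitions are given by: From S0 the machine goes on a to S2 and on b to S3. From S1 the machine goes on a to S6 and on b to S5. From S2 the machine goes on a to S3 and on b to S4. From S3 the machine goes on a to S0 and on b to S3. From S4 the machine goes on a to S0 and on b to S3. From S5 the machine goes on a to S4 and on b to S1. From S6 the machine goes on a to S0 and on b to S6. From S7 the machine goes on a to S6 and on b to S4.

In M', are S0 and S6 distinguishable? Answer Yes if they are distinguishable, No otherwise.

Yes

First remove the unreachable states {S7}; 7 states remain.
Start with accepting vs non-accepting: {S0,S2} | {S1,S3,S4,S5,S6}.
On input a, block {S0,S2} splits into {S0} and {S2}.
Refine {S1,S3,S4,S5,S6} on symbol a: members go to different blocks, giving {S3,S4,S6} and {S1,S5}.
Stable partition: {S0} | {S3,S4,S6} | {S2} | {S1,S5} — 4 equivalence classes.
S0 and S6 end up in different blocks, so they are distinguishable. For instance, the string 'ε' is accepted from only S0.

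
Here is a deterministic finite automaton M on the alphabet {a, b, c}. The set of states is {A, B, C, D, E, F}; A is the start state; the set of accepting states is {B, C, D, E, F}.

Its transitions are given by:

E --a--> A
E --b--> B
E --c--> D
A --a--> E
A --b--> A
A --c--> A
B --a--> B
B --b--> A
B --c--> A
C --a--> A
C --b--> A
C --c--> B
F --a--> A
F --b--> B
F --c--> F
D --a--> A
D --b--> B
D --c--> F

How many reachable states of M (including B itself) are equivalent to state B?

1

Reachable states from the start: {A,B,D,E,F}. Unreachable: {C} — drop them.
P0 = {B,D,E,F} | {A}.
On input a, block {B,D,E,F} splits into {D,E,F} and {B}.
No further refinement is possible. Final partition (3 blocks): {D,E,F} | {A} | {B}.
The equivalence class containing B is {B}, of size 1.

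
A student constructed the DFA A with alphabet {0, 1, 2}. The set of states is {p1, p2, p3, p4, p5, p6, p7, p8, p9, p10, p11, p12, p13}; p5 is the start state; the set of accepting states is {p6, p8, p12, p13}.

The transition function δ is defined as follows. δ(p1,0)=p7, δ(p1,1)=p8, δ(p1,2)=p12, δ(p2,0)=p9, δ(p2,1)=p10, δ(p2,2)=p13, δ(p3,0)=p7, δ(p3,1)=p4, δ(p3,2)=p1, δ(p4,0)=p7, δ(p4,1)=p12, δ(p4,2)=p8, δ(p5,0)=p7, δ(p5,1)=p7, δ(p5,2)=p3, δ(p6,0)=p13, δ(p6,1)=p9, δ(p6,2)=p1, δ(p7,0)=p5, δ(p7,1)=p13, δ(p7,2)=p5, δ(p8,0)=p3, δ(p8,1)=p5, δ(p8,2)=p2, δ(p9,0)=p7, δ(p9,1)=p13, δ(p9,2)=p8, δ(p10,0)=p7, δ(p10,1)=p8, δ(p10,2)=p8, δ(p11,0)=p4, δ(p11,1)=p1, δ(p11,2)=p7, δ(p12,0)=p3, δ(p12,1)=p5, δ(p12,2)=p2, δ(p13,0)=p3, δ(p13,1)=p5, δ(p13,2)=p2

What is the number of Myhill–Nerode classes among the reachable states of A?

States {p6,p11} cannot be reached from the start state, so discard them.
Initial partition by acceptance: {p8,p12,p13} | {p1,p2,p3,p4,p5,p7,p9,p10}.
On input 1, block {p1,p2,p3,p4,p5,p7,p9,p10} splits into {p1,p4,p7,p9,p10} and {p2,p3,p5}.
Refine {p1,p4,p7,p9,p10} on symbol 0: members go to different blocks, giving {p1,p4,p9,p10} and {p7}.
Refine {p2,p3,p5} on symbol 0: members go to different blocks, giving {p3,p5} and {p2}.
Refine {p3,p5} on symbol 1: members go to different blocks, giving {p3} and {p5}.
No further refinement is possible. Final partition (6 blocks): {p8,p12,p13} | {p1,p4,p9,p10} | {p3} | {p7} | {p2} | {p5}.

6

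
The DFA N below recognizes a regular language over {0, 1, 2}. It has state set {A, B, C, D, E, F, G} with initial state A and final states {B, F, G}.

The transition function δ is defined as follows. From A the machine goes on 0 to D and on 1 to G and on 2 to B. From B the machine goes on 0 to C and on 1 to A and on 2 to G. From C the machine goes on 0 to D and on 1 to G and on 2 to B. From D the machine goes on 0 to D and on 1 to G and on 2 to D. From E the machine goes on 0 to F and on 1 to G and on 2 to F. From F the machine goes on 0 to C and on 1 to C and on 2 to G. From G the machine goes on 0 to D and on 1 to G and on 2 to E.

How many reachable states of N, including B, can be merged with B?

Every state is reachable, so we keep all 7.
P0 = {B,F,G} | {A,C,D,E}.
Refine {B,F,G} on symbol 1: members go to different blocks, giving {B,F} and {G}.
Refine {A,C,D,E} on symbol 0: members go to different blocks, giving {A,C,D} and {E}.
On input 2, block {A,C,D} splits into {A,C} and {D}.
No further refinement is possible. Final partition (5 blocks): {B,F} | {A,C} | {G} | {E} | {D}.
The equivalence class containing B is {B,F}, of size 2.

2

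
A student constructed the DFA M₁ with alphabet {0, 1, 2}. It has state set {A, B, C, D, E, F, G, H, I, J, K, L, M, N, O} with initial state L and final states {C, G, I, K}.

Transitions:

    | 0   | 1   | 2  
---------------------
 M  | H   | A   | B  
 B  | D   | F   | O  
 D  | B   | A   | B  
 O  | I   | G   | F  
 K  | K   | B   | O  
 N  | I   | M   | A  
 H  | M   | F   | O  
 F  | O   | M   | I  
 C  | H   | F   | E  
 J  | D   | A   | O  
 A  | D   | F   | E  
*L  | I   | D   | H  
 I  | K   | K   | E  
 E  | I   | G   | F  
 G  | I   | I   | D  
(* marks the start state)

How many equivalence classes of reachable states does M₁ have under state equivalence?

8

States {C,J,N} cannot be reached from the start state, so discard them.
P0 = {G,I,K} | {A,B,D,E,F,H,L,M,O}.
On input 1, block {G,I,K} splits into {G,I} and {K}.
On input 0, block {G,I} splits into {G} and {I}.
Refine {A,B,D,E,F,H,L,M,O} on symbol 0: members go to different blocks, giving {A,B,D,F,H,M} and {E,L,O}.
On input 0, block {A,B,D,F,H,M} splits into {A,B,D,H,M} and {F}.
Refine {A,B,D,H,M} on symbol 1: members go to different blocks, giving {A,B,H} and {D,M}.
Split {E,L,O} by δ(·,1) → {E,O} and {L}.
No further refinement is possible. Final partition (8 blocks): {G} | {A,B,H} | {K} | {I} | {E,O} | {F} | {D,M} | {L}.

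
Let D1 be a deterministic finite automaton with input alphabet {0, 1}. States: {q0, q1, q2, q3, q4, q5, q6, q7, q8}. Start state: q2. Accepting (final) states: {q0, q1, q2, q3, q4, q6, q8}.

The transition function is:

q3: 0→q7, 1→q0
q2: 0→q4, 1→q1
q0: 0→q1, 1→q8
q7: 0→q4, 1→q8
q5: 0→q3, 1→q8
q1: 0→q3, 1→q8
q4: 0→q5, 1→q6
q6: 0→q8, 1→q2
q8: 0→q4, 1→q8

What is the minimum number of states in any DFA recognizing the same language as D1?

4

All states are reachable from the start state.
P0 = {q0,q1,q2,q3,q4,q6,q8} | {q5,q7}.
Refine {q0,q1,q2,q3,q4,q6,q8} on symbol 0: members go to different blocks, giving {q0,q1,q2,q6,q8} and {q3,q4}.
On input 0, block {q0,q1,q2,q6,q8} splits into {q1,q2,q8} and {q0,q6}.
No further refinement is possible. Final partition (4 blocks): {q1,q2,q8} | {q5,q7} | {q3,q4} | {q0,q6}.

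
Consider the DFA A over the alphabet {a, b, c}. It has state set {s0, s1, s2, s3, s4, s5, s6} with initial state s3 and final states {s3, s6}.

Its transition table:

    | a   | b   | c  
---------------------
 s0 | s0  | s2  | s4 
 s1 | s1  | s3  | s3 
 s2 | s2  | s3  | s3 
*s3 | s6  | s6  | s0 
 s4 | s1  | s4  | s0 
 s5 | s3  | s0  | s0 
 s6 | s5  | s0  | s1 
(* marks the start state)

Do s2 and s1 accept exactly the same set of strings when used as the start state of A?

Start with accepting vs non-accepting: {s3,s6} | {s0,s1,s2,s4,s5}.
Split {s3,s6} by δ(·,a) → {s3} and {s6}.
Split {s0,s1,s2,s4,s5} by δ(·,a) → {s0,s1,s2,s4} and {s5}.
Split {s0,s1,s2,s4} by δ(·,b) → {s0,s4} and {s1,s2}.
Refine {s0,s4} on symbol a: members go to different blocks, giving {s0} and {s4}.
Stable partition: {s3} | {s0} | {s6} | {s5} | {s1,s2} | {s4} — 6 equivalence classes.
s2 and s1 lie in the same block of the stable partition, so they are equivalent — no string distinguishes them.

Yes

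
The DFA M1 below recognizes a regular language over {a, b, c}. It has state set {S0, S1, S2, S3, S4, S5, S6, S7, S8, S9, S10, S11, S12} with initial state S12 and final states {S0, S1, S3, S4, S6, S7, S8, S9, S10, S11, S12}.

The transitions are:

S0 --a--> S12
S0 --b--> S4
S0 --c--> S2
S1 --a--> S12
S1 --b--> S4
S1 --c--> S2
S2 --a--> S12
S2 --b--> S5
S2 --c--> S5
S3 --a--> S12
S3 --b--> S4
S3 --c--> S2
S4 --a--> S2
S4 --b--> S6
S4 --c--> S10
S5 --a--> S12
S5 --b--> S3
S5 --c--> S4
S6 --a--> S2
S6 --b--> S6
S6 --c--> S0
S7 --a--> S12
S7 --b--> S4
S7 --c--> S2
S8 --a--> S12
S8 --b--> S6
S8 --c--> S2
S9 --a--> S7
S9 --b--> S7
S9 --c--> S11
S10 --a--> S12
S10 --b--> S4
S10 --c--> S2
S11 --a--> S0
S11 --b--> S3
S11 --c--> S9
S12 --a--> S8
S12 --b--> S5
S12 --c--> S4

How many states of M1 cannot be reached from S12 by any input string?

4

No path from S12 leads to S1, S7, S9, S11; the other 9 states are all reachable.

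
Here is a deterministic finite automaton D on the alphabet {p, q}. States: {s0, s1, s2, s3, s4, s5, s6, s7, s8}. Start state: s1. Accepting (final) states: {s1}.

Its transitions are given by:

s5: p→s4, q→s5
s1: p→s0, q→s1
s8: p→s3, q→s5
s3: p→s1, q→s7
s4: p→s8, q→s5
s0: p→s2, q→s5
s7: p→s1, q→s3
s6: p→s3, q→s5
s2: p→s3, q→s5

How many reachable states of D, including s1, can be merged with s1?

1

First remove the unreachable states {s6}; 8 states remain.
Start with accepting vs non-accepting: {s1} | {s0,s2,s3,s4,s5,s7,s8}.
On input p, block {s0,s2,s3,s4,s5,s7,s8} splits into {s0,s2,s4,s5,s8} and {s3,s7}.
On input p, block {s0,s2,s4,s5,s8} splits into {s0,s4,s5} and {s2,s8}.
Refine {s0,s4,s5} on symbol p: members go to different blocks, giving {s0,s4} and {s5}.
The partition is now stable with 5 blocks: {s1} | {s0,s4} | {s3,s7} | {s2,s8} | {s5}.
The equivalence class containing s1 is {s1}, of size 1.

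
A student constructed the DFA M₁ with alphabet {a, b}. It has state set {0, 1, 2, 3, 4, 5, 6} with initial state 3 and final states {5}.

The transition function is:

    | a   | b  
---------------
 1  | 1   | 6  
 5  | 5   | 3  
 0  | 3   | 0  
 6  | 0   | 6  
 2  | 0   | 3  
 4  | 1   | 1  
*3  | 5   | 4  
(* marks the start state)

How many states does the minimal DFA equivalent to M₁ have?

6

Reachable states from the start: {0,1,3,4,5,6}. Unreachable: {2} — drop them.
Initial partition by acceptance: {5} | {0,1,3,4,6}.
Split {0,1,3,4,6} by δ(·,a) → {0,1,4,6} and {3}.
Split {0,1,4,6} by δ(·,a) → {1,4,6} and {0}.
Split {1,4,6} by δ(·,a) → {1,4} and {6}.
On input b, block {1,4} splits into {1} and {4}.
No further refinement is possible. Final partition (6 blocks): {5} | {1} | {3} | {0} | {6} | {4}.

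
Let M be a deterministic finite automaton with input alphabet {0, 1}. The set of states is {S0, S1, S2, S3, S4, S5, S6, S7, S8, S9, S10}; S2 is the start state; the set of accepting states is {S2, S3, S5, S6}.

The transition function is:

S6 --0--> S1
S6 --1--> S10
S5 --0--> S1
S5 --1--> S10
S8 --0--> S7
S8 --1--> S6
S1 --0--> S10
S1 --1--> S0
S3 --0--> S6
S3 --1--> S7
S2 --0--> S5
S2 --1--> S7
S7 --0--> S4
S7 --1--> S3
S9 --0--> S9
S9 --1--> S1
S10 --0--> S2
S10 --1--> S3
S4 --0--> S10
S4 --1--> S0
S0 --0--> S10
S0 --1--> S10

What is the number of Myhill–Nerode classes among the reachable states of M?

6

First remove the unreachable states {S8,S9}; 9 states remain.
Start with accepting vs non-accepting: {S2,S3,S5,S6} | {S0,S1,S4,S7,S10}.
Refine {S2,S3,S5,S6} on symbol 0: members go to different blocks, giving {S2,S3} and {S5,S6}.
Refine {S0,S1,S4,S7,S10} on symbol 0: members go to different blocks, giving {S0,S1,S4,S7} and {S10}.
Refine {S0,S1,S4,S7} on symbol 0: members go to different blocks, giving {S0,S1,S4} and {S7}.
On input 1, block {S0,S1,S4} splits into {S1,S4} and {S0}.
No further refinement is possible. Final partition (6 blocks): {S2,S3} | {S1,S4} | {S5,S6} | {S10} | {S7} | {S0}.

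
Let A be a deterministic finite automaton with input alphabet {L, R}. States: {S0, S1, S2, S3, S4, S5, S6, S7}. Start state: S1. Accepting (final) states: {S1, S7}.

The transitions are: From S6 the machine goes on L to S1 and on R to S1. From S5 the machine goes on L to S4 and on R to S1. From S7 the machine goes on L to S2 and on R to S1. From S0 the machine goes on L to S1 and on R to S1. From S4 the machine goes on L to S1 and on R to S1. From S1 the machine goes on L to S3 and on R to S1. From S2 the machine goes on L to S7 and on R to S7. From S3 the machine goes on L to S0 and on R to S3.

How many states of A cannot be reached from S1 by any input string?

No path from S1 leads to S2, S4, S5, S6, S7; the other 3 states are all reachable.

5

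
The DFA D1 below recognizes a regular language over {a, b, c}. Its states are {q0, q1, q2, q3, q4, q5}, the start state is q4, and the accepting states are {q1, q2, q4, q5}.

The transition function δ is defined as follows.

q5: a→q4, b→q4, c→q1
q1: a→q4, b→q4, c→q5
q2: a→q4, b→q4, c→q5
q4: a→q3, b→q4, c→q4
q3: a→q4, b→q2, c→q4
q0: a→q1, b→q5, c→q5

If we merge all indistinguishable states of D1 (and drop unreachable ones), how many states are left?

First remove the unreachable states {q0}; 5 states remain.
Initial partition by acceptance: {q1,q2,q4,q5} | {q3}.
Refine {q1,q2,q4,q5} on symbol a: members go to different blocks, giving {q1,q2,q5} and {q4}.
The partition is now stable with 3 blocks: {q1,q2,q5} | {q3} | {q4}.

3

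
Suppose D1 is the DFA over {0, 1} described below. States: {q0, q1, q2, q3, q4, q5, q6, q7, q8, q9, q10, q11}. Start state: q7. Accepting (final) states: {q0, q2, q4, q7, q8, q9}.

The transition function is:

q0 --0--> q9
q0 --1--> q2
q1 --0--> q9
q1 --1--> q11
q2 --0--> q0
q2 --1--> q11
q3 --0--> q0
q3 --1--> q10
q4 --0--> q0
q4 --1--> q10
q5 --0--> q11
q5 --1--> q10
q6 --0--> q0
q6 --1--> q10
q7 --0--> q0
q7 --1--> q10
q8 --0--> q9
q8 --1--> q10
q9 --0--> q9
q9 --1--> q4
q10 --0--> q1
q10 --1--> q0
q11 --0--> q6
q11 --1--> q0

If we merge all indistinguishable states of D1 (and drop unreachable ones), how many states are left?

4

States {q3,q5,q8} cannot be reached from the start state, so discard them.
Start with accepting vs non-accepting: {q0,q2,q4,q7,q9} | {q1,q6,q10,q11}.
Split {q0,q2,q4,q7,q9} by δ(·,1) → {q2,q4,q7} and {q0,q9}.
Split {q1,q6,q10,q11} by δ(·,0) → {q1,q6} and {q10,q11}.
No further refinement is possible. Final partition (4 blocks): {q2,q4,q7} | {q1,q6} | {q0,q9} | {q10,q11}.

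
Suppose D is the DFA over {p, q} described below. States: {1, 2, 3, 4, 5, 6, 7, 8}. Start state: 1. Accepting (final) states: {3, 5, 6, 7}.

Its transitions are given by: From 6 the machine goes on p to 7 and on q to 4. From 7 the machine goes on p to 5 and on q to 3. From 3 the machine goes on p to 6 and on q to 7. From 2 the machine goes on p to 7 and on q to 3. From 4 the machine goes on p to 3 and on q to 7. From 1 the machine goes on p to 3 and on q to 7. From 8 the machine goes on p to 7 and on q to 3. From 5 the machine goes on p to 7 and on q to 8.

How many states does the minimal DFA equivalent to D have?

First remove the unreachable states {2}; 7 states remain.
P0 = {3,5,6,7} | {1,4,8}.
Refine {3,5,6,7} on symbol q: members go to different blocks, giving {3,7} and {5,6}.
Stable partition: {3,7} | {1,4,8} | {5,6} — 3 equivalence classes.

3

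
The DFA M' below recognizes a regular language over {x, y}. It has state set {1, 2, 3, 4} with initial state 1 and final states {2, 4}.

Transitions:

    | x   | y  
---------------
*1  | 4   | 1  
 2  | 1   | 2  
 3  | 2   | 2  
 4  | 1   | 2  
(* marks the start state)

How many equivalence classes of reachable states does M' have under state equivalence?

2

Reachable states from the start: {1,2,4}. Unreachable: {3} — drop them.
Start with accepting vs non-accepting: {2,4} | {1}.
Stable partition: {2,4} | {1} — 2 equivalence classes.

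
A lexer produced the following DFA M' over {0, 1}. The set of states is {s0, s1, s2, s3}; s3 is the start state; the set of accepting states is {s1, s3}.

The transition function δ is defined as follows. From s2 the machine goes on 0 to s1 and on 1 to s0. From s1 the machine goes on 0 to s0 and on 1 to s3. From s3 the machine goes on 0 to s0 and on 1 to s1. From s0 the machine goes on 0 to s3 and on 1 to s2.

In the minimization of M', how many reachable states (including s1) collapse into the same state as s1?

2

All states are reachable from the start state.
Start with accepting vs non-accepting: {s1,s3} | {s0,s2}.
Stable partition: {s1,s3} | {s0,s2} — 2 equivalence classes.
State s1 belongs to the block {s1,s3}, which has 2 states.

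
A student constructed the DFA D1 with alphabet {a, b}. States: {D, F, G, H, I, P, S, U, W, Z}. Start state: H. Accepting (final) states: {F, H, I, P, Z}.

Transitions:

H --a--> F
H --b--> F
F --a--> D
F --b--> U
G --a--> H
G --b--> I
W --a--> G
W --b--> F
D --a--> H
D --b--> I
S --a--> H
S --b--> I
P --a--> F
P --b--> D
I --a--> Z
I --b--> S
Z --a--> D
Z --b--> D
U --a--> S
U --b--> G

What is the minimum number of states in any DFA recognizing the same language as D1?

Reachable states from the start: {D,F,G,H,I,S,U,Z}. Unreachable: {P,W} — drop them.
Start with accepting vs non-accepting: {F,H,I,Z} | {D,G,S,U}.
Split {F,H,I,Z} by δ(·,a) → {F,Z} and {H,I}.
On input a, block {D,G,S,U} splits into {D,G,S} and {U}.
Split {F,Z} by δ(·,b) → {Z} and {F}.
Refine {H,I} on symbol a: members go to different blocks, giving {I} and {H}.
The partition is now stable with 6 blocks: {Z} | {D,G,S} | {I} | {U} | {F} | {H}.

6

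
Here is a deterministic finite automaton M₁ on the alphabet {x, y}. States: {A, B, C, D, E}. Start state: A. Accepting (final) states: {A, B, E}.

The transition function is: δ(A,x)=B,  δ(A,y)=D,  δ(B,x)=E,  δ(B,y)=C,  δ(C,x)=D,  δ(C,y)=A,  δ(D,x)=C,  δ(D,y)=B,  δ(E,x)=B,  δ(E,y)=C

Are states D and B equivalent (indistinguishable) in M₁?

All states are reachable from the start state.
P0 = {A,B,E} | {C,D}.
No further refinement is possible. Final partition (2 blocks): {A,B,E} | {C,D}.
D and B end up in different blocks, so they are distinguishable. For instance, the string 'ε' is accepted from only B.

No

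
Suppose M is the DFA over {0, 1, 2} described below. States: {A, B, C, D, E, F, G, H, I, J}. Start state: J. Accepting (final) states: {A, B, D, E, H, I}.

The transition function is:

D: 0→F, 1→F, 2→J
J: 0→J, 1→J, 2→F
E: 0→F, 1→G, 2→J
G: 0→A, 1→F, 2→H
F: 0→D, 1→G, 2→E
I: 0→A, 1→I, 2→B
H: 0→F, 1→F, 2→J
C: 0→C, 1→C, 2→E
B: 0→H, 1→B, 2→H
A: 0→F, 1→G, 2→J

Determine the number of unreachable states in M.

BFS from J reaches {A, D, E, F, G, H, J}; the 3 state(s) B, C, I are never visited.

3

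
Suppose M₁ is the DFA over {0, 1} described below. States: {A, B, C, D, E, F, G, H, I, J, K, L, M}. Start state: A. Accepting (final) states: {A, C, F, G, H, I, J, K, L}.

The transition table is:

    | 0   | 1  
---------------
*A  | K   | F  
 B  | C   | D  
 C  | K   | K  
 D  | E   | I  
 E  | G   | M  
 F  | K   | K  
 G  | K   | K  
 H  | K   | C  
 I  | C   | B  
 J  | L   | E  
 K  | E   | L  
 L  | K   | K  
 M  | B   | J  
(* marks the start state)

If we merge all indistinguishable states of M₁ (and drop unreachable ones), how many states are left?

6

First remove the unreachable states {H}; 12 states remain.
Start with accepting vs non-accepting: {A,C,F,G,I,J,K,L} | {B,D,E,M}.
Refine {A,C,F,G,I,J,K,L} on symbol 0: members go to different blocks, giving {A,C,F,G,I,J,L} and {K}.
On input 0, block {A,C,F,G,I,J,L} splits into {A,C,F,G,L} and {I,J}.
Refine {A,C,F,G,L} on symbol 1: members go to different blocks, giving {C,F,G,L} and {A}.
Split {B,D,E,M} by δ(·,0) → {B,E} and {D,M}.
Stable partition: {C,F,G,L} | {B,E} | {K} | {I,J} | {A} | {D,M} — 6 equivalence classes.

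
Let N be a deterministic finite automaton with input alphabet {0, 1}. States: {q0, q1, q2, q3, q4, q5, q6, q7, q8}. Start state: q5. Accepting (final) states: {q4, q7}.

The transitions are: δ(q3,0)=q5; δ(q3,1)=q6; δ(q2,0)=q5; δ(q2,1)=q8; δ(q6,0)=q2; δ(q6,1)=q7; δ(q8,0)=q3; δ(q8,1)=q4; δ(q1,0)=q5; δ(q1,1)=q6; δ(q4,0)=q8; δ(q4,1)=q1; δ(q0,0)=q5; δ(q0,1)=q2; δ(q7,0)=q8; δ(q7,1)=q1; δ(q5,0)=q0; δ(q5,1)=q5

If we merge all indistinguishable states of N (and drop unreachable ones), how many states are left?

P0 = {q4,q7} | {q0,q1,q2,q3,q5,q6,q8}.
Split {q0,q1,q2,q3,q5,q6,q8} by δ(·,1) → {q0,q1,q2,q3,q5} and {q6,q8}.
Split {q0,q1,q2,q3,q5} by δ(·,1) → {q1,q2,q3} and {q0,q5}.
On input 1, block {q0,q5} splits into {q0} and {q5}.
No further refinement is possible. Final partition (5 blocks): {q4,q7} | {q1,q2,q3} | {q6,q8} | {q0} | {q5}.

5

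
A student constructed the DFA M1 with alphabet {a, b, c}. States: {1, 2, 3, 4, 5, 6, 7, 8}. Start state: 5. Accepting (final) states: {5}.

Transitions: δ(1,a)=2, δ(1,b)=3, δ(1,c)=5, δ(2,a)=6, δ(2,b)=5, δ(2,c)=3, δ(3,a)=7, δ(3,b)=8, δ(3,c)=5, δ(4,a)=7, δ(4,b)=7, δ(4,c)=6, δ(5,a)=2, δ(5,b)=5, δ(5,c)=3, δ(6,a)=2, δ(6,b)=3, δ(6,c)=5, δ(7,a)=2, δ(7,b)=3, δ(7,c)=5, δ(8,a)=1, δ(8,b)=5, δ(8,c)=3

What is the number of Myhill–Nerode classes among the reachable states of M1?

Reachable states from the start: {1,2,3,5,6,7,8}. Unreachable: {4} — drop them.
Start with accepting vs non-accepting: {5} | {1,2,3,6,7,8}.
Split {1,2,3,6,7,8} by δ(·,b) → {1,3,6,7} and {2,8}.
Split {1,3,6,7} by δ(·,a) → {1,6,7} and {3}.
No further refinement is possible. Final partition (4 blocks): {5} | {1,6,7} | {2,8} | {3}.

4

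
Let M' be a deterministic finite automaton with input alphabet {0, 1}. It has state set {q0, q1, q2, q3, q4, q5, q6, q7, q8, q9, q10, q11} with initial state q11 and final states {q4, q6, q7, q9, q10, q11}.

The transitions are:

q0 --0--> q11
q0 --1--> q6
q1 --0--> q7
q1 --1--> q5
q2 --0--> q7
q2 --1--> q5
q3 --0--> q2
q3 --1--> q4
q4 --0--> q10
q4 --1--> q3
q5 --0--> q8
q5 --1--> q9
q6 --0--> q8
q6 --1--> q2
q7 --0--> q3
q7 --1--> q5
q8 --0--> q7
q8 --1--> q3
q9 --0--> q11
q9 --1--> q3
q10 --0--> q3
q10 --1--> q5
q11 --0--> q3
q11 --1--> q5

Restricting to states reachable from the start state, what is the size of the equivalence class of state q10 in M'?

3

First remove the unreachable states {q0,q1,q6}; 9 states remain.
P0 = {q4,q7,q9,q10,q11} | {q2,q3,q5,q8}.
Split {q4,q7,q9,q10,q11} by δ(·,0) → {q7,q10,q11} and {q4,q9}.
Split {q2,q3,q5,q8} by δ(·,0) → {q2,q8} and {q3,q5}.
Stable partition: {q7,q10,q11} | {q2,q8} | {q4,q9} | {q3,q5} — 4 equivalence classes.
The equivalence class containing q10 is {q7,q10,q11}, of size 3.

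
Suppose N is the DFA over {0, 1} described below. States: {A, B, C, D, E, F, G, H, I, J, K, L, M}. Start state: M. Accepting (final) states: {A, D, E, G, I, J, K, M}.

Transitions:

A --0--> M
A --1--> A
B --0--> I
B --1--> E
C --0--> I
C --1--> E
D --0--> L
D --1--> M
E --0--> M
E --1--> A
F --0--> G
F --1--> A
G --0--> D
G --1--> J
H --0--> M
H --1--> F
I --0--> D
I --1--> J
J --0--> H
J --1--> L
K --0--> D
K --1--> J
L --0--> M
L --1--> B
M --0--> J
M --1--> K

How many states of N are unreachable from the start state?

1

No path from M leads to C; the other 12 states are all reachable.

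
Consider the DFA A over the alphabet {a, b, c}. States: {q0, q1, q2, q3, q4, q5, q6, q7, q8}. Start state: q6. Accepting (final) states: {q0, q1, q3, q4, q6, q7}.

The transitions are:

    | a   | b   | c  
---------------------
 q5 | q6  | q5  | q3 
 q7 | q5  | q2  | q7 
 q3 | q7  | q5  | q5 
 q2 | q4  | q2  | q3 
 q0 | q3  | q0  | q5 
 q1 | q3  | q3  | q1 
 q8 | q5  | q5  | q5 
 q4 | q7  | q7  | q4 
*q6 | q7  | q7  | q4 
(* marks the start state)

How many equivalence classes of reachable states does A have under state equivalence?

Reachable states from the start: {q2,q3,q4,q5,q6,q7}. Unreachable: {q0,q1,q8} — drop them.
Start with accepting vs non-accepting: {q3,q4,q6,q7} | {q2,q5}.
On input a, block {q3,q4,q6,q7} splits into {q3,q4,q6} and {q7}.
On input b, block {q3,q4,q6} splits into {q4,q6} and {q3}.
The partition is now stable with 4 blocks: {q4,q6} | {q2,q5} | {q7} | {q3}.

4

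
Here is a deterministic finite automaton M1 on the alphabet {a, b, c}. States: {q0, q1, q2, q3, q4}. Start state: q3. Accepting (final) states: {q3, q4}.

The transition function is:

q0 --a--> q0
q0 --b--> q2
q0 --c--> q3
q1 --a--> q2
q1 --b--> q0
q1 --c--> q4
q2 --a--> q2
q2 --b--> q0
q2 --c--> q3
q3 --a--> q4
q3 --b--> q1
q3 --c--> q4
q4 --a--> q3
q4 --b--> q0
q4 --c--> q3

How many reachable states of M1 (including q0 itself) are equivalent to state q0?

P0 = {q3,q4} | {q0,q1,q2}.
Stable partition: {q3,q4} | {q0,q1,q2} — 2 equivalence classes.
State q0 belongs to the block {q0,q1,q2}, which has 3 states.

3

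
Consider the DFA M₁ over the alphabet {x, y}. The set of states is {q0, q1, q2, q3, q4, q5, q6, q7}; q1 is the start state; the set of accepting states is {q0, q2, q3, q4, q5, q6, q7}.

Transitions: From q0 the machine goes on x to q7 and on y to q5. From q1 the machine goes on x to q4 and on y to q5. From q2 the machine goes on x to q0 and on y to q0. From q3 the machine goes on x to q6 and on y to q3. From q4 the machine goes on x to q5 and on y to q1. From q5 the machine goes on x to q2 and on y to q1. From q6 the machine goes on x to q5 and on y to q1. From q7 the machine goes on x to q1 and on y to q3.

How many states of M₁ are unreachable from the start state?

Exploring from q1, all states are eventually visited, so none are unreachable.

0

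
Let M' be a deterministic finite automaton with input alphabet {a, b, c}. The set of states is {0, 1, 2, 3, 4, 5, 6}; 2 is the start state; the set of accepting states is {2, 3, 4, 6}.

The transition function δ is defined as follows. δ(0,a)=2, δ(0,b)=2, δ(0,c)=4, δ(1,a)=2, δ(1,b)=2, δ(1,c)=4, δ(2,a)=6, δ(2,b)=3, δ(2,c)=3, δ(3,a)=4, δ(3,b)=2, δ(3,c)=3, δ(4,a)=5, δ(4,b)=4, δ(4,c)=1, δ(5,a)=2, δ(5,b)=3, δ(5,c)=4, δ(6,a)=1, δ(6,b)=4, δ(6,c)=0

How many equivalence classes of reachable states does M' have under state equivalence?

3

Initial partition by acceptance: {2,3,4,6} | {0,1,5}.
Refine {2,3,4,6} on symbol a: members go to different blocks, giving {2,3} and {4,6}.
The partition is now stable with 3 blocks: {2,3} | {0,1,5} | {4,6}.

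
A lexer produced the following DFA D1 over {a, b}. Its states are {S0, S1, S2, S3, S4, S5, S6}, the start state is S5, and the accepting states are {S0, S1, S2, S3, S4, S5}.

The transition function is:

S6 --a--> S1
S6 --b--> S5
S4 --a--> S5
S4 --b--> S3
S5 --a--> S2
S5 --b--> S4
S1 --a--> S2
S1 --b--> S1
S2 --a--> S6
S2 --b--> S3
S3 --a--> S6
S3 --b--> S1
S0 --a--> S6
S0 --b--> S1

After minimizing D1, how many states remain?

Reachable states from the start: {S1,S2,S3,S4,S5,S6}. Unreachable: {S0} — drop them.
Initial partition by acceptance: {S1,S2,S3,S4,S5} | {S6}.
Split {S1,S2,S3,S4,S5} by δ(·,a) → {S1,S4,S5} and {S2,S3}.
Refine {S1,S4,S5} on symbol a: members go to different blocks, giving {S1,S5} and {S4}.
Refine {S1,S5} on symbol b: members go to different blocks, giving {S1} and {S5}.
On input b, block {S2,S3} splits into {S2} and {S3}.
The partition is now stable with 6 blocks: {S1} | {S6} | {S2} | {S4} | {S5} | {S3}.

6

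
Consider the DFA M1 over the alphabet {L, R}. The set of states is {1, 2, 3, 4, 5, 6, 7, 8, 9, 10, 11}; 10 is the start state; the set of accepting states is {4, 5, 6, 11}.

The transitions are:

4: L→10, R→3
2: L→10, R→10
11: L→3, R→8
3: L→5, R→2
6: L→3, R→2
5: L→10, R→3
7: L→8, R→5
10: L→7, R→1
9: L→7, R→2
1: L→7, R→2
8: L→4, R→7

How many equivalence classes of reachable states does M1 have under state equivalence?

7

States {6,9,11} cannot be reached from the start state, so discard them.
Start with accepting vs non-accepting: {4,5} | {1,2,3,7,8,10}.
Refine {1,2,3,7,8,10} on symbol L: members go to different blocks, giving {1,2,7,10} and {3,8}.
On input L, block {1,2,7,10} splits into {1,2,10} and {7}.
On input L, block {1,2,10} splits into {1,10} and {2}.
Split {1,10} by δ(·,R) → {1} and {10}.
On input R, block {3,8} splits into {3} and {8}.
The partition is now stable with 7 blocks: {4,5} | {1} | {3} | {7} | {2} | {10} | {8}.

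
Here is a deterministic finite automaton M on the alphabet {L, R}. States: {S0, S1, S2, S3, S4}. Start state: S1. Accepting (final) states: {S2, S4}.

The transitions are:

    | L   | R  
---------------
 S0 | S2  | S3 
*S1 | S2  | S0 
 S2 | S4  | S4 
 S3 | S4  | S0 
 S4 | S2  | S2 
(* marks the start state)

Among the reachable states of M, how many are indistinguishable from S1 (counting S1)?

Every state is reachable, so we keep all 5.
Initial partition by acceptance: {S2,S4} | {S0,S1,S3}.
Stable partition: {S2,S4} | {S0,S1,S3} — 2 equivalence classes.
The equivalence class containing S1 is {S0,S1,S3}, of size 3.

3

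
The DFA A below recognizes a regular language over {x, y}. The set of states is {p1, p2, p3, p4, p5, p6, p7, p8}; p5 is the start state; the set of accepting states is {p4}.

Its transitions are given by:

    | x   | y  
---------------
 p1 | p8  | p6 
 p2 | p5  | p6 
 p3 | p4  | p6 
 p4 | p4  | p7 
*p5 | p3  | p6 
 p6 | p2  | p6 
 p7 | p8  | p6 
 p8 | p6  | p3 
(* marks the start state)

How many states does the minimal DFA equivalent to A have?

Reachable states from the start: {p2,p3,p4,p5,p6,p7,p8}. Unreachable: {p1} — drop them.
Initial partition by acceptance: {p4} | {p2,p3,p5,p6,p7,p8}.
Refine {p2,p3,p5,p6,p7,p8} on symbol x: members go to different blocks, giving {p2,p5,p6,p7,p8} and {p3}.
On input x, block {p2,p5,p6,p7,p8} splits into {p2,p6,p7,p8} and {p5}.
Split {p2,p6,p7,p8} by δ(·,x) → {p6,p7,p8} and {p2}.
On input x, block {p6,p7,p8} splits into {p7,p8} and {p6}.
Refine {p7,p8} on symbol x: members go to different blocks, giving {p7} and {p8}.
Stable partition: {p4} | {p7} | {p3} | {p5} | {p2} | {p6} | {p8} — 7 equivalence classes.

7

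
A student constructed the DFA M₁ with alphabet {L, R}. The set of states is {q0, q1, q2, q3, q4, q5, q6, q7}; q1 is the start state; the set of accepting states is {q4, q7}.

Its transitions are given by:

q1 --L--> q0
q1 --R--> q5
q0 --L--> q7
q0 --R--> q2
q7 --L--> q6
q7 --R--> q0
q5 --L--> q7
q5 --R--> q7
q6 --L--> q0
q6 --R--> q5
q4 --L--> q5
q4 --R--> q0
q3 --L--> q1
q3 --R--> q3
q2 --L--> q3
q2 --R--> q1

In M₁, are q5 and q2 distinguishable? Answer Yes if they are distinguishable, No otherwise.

First remove the unreachable states {q4}; 7 states remain.
P0 = {q7} | {q0,q1,q2,q3,q5,q6}.
Refine {q0,q1,q2,q3,q5,q6} on symbol L: members go to different blocks, giving {q1,q2,q3,q6} and {q0,q5}.
On input L, block {q1,q2,q3,q6} splits into {q1,q6} and {q2,q3}.
On input R, block {q0,q5} splits into {q0} and {q5}.
On input L, block {q2,q3} splits into {q2} and {q3}.
No further refinement is possible. Final partition (6 blocks): {q7} | {q1,q6} | {q0} | {q2} | {q5} | {q3}.
q5 and q2 end up in different blocks, so they are distinguishable. For instance, the string 'L' is accepted from only q5.

Yes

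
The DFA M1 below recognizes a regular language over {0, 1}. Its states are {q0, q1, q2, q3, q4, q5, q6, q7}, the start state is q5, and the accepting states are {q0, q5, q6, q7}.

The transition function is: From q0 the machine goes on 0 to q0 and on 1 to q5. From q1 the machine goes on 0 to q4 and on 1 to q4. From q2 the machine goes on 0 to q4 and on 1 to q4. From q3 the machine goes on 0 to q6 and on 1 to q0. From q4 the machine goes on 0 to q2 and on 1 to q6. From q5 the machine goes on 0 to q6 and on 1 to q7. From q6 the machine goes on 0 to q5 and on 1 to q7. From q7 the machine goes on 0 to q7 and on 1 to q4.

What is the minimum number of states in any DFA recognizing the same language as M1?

Reachable states from the start: {q2,q4,q5,q6,q7}. Unreachable: {q0,q1,q3} — drop them.
Initial partition by acceptance: {q5,q6,q7} | {q2,q4}.
Split {q5,q6,q7} by δ(·,1) → {q5,q6} and {q7}.
Split {q2,q4} by δ(·,1) → {q2} and {q4}.
No further refinement is possible. Final partition (4 blocks): {q5,q6} | {q2} | {q7} | {q4}.

4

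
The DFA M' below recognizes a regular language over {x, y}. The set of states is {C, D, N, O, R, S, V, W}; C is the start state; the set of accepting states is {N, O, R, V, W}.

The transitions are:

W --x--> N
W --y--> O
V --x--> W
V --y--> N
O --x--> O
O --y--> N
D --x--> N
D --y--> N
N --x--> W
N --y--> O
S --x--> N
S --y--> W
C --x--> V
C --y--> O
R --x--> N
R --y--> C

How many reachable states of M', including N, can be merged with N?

4

States {D,R,S} cannot be reached from the start state, so discard them.
Initial partition by acceptance: {N,O,V,W} | {C}.
The partition is now stable with 2 blocks: {N,O,V,W} | {C}.
The equivalence class containing N is {N,O,V,W}, of size 4.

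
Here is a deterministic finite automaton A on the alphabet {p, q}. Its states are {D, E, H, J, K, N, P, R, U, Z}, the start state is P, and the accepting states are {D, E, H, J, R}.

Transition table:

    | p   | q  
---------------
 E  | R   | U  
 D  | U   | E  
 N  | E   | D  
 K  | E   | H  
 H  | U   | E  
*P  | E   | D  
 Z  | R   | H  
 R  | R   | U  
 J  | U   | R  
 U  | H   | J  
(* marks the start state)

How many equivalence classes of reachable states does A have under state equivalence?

4

States {K,N,Z} cannot be reached from the start state, so discard them.
P0 = {D,E,H,J,R} | {P,U}.
Refine {D,E,H,J,R} on symbol p: members go to different blocks, giving {D,H,J} and {E,R}.
On input p, block {P,U} splits into {U} and {P}.
Stable partition: {D,H,J} | {U} | {E,R} | {P} — 4 equivalence classes.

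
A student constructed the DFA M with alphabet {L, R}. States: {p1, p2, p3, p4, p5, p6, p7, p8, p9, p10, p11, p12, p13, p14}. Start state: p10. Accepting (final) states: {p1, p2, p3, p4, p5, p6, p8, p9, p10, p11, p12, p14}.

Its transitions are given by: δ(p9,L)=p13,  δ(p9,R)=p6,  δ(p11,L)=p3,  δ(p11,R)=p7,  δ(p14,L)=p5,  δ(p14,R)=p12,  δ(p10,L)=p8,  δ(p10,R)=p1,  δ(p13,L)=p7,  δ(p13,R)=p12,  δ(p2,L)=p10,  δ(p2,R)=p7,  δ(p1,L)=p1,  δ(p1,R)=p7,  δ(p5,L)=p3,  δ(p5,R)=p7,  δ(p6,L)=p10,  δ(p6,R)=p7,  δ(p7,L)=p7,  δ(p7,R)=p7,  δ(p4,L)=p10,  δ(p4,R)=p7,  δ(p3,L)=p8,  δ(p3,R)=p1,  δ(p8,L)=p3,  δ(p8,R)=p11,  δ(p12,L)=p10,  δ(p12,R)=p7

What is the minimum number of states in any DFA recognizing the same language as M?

5

Reachable states from the start: {p1,p3,p7,p8,p10,p11}. Unreachable: {p2,p4,p5,p6,p9,p12,p13,p14} — drop them.
Initial partition by acceptance: {p1,p3,p8,p10,p11} | {p7}.
On input R, block {p1,p3,p8,p10,p11} splits into {p3,p8,p10} and {p1,p11}.
Split {p1,p11} by δ(·,L) → {p1} and {p11}.
Split {p3,p8,p10} by δ(·,R) → {p3,p10} and {p8}.
The partition is now stable with 5 blocks: {p3,p10} | {p7} | {p1} | {p11} | {p8}.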